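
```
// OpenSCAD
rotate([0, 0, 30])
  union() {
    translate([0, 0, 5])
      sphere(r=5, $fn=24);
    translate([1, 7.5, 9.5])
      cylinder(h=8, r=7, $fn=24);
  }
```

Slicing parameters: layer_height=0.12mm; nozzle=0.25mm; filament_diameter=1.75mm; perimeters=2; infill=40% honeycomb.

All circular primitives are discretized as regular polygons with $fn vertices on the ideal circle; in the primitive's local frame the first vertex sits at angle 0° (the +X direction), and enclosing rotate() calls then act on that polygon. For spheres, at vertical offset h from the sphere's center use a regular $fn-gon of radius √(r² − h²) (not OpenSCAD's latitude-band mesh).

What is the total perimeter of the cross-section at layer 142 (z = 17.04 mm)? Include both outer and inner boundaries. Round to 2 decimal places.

At z = 17.04 mm: the sphere is absent (|z−center|=12.040 > r=5); the cylinder at (1, 7.5): section is a regular 24-gon, circumradius r=7 (perimeter = 2·24·7.000·sin(180°/24) = 43.86 mm); Combining (union): only the r=7 cylinder at (1, 7.5) is present, so the union is just that shape — boundary = 43.86 mm; (rotated 30° about Z; rotation is an isometry so areas/perimeters/island counts are preserved). Overall, the cross-section is a single solid region. Total boundary length (outer) = 43.86 mm.

43.86 mm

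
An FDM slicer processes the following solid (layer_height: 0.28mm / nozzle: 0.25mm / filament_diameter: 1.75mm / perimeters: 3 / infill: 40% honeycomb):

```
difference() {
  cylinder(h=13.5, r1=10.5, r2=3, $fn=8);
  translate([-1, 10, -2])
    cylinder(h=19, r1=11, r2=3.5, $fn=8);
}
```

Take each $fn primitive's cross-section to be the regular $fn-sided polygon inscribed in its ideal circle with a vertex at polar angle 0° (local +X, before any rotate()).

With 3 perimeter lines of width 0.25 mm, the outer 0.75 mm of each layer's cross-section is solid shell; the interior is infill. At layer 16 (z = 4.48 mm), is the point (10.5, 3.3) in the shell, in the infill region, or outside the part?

At z = 4.48 mm: the cone: at t=0.332 of its height the radius interpolates to r₁+(r₂−r₁)t = 8.011, giving a regular 8-gon of that circumradius; the cone at (-1, 10) contributes a regular 8-gon of circumradius 8.442 (interpolated between r1=11 and r2=3.5 at t=0.341); Subtracting the remaining from the first: starting from the cone, the cone at (-1, 10) partially overlaps it — only the 46.47 mm² overlap (of its 201.58 mm²) is removed, clipping the outline — 1 connected region. Overall, the cross-section is a single solid region. The nearest boundary edge runs (5.66, 5.66)→(8.01, 0.00); distance from the point to it = 3.56 mm. The point is not inside any of the regions above, so it lies outside the cross-section (3.56 mm from the nearest boundary).

outside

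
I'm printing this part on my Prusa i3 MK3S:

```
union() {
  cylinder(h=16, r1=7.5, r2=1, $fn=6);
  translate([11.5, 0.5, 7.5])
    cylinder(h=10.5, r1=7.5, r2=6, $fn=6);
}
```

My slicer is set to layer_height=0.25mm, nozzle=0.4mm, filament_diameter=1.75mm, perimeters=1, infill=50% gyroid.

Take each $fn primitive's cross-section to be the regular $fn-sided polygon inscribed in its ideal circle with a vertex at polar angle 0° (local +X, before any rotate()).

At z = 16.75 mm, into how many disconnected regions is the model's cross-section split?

1

At z = 16.75 mm: the cone is absent (z outside [0, 16]); the cone at (11.5, 0.5) (r1=7.5→r2=6) has section circumradius 6.179 here — a regular 6-gon; Merging all regions: only the cone at (11.5, 0.5) is present, so the union is just that shape — 1 connected region. The result has 1 disconnected region.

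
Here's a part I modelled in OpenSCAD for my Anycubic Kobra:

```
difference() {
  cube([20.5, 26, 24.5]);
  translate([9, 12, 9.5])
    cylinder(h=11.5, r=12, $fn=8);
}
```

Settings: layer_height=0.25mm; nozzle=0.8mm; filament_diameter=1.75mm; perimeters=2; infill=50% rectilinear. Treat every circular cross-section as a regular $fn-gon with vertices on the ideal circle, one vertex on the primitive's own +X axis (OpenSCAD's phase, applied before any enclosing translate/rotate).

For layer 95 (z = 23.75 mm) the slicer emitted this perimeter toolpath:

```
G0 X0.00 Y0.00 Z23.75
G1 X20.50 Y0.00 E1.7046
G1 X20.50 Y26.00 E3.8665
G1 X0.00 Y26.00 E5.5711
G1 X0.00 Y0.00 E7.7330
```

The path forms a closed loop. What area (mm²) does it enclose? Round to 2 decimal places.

Apply the shoelace formula to the sequence of (X, Y) vertices; enclosed area = 533.00 mm².

533.00 mm²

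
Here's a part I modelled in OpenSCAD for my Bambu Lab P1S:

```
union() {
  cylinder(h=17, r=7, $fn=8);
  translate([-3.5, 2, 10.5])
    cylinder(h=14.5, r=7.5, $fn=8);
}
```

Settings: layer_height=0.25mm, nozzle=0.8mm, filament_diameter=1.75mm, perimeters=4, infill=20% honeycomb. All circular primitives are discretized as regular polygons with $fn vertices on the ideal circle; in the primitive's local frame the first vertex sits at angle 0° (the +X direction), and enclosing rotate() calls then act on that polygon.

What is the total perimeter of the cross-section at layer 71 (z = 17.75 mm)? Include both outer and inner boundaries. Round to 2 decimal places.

At z = 17.75 mm: the cylinder does not reach this height (z outside [0, 17]); the r=7.5 cylinder at (-3.5, 2) gives a regular 8-gon of circumradius 7.5 (constant along its height) (perimeter = 2·8·7.500·sin(180°/8) = 45.92 mm); Merging all regions: only the r=7.5 cylinder at (-3.5, 2) is present, so the union is just that shape — boundary = 45.92 mm. Overall, the cross-section is a single solid region. Total boundary length (outer) = 45.92 mm.

45.92 mm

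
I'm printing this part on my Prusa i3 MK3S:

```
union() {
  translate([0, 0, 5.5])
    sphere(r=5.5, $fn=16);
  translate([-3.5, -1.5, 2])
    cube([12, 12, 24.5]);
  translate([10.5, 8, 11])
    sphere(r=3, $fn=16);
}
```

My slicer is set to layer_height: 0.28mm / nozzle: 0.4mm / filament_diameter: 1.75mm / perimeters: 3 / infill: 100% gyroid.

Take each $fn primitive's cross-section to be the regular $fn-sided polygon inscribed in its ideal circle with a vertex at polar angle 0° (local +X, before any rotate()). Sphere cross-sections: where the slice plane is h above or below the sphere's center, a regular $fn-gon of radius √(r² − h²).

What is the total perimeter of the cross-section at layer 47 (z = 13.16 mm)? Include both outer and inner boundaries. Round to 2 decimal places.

At z = 13.16 mm: the sphere is absent (|z−center|=7.660 > r=5.5); the 12×12 cube at (-3.5, -1.5) contributes its full rectangle (perimeter 48.00 mm); the sphere at (10.5, 8): section is a regular 16-gon, circumradius = √(r²−h²) = √(3²−2.16²) = 2.082 (perimeter = 2·16·2.082·sin(180°/16) = 13.00 mm); Combining (union): the regions partially overlap (shared area 0.03 mm²), so the edge portions inside another operand are dropped and the merged outline is re-measured after clipping — boundary = 59.33 mm. Overall, the cross-section is a single solid region. Total boundary length (outer) = 59.33 mm.

59.33 mm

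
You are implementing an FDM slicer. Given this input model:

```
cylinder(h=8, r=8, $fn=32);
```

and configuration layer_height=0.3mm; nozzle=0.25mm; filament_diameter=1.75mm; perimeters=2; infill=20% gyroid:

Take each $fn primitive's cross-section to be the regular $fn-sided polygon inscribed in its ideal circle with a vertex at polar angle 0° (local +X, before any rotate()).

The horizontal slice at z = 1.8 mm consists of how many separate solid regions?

1

At z = 1.8 mm: the cylinder: section is a regular 32-gon, circumradius r=8. The result has 1 disconnected region.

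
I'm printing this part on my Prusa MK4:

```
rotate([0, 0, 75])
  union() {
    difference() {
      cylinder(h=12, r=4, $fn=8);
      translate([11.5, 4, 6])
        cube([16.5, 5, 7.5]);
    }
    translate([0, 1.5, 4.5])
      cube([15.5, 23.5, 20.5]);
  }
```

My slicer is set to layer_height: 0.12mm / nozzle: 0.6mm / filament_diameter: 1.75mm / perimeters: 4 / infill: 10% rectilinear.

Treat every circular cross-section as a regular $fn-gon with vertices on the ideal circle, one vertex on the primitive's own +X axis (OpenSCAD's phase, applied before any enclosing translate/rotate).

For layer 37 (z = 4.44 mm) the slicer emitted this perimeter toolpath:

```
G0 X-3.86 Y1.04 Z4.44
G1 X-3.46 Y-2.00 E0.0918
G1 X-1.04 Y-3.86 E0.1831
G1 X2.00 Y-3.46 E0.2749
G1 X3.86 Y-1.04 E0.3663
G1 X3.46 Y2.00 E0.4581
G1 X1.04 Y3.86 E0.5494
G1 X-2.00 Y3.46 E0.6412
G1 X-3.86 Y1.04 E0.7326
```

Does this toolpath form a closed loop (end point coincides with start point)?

Start point (G0): (-3.86, 1.04). End point (last G1): the path returns to the start — closed.

yes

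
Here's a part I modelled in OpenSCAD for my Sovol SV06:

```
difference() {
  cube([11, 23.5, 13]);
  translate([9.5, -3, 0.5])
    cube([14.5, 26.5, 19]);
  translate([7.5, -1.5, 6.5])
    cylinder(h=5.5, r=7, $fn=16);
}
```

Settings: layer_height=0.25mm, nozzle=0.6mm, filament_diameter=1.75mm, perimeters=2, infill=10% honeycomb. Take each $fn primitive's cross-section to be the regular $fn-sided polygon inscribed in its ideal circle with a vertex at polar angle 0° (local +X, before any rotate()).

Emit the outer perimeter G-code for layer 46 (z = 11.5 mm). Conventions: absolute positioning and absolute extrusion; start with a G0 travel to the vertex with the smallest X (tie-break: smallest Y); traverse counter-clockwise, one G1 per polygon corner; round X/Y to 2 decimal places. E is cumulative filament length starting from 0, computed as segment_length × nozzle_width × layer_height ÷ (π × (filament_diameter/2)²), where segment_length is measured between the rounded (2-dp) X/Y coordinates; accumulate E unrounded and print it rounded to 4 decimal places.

At z = 11.5 mm: the cube is present — its section is the full 11×23.5 rectangle; the cube at (9.5, -3) (footprint 14.5×26.5) is included at this height; the cylinder at (7.5, -1.5): section is a regular 16-gon, circumradius r=7; Subtracting the remaining from the first: starting from the 11×23.5 cube, the 14.5×26.5 cube at (9.5, -3) partially overlaps it — only the 35.25 mm² overlap (of its 384.25 mm²) is removed, clipping the outline; the r=7 cylinder at (7.5, -1.5) partially overlaps it — only the 37.83 mm² overlap (of its 150.01 mm²) is removed, clipping the outline — 1 connected region. The outline is a single polygon with 9 vertices. Extrusion per mm of travel: 0.6 × 0.25 / (π × 0.875²) = 0.062363. Accumulating E over each segment gives final E = 3.9686.

G0 X0.00 Y0.00 Z11.50
G1 X0.80 Y0.00 E0.0499
G1 X1.03 Y1.18 E0.1249
G1 X2.55 Y3.45 E0.2952
G1 X4.82 Y4.97 E0.4656
G1 X7.50 Y5.50 E0.6360
G1 X9.50 Y5.10 E0.7632
G1 X9.50 Y23.50 E1.9106
G1 X0.00 Y23.50 E2.5031
G1 X0.00 Y0.00 E3.9686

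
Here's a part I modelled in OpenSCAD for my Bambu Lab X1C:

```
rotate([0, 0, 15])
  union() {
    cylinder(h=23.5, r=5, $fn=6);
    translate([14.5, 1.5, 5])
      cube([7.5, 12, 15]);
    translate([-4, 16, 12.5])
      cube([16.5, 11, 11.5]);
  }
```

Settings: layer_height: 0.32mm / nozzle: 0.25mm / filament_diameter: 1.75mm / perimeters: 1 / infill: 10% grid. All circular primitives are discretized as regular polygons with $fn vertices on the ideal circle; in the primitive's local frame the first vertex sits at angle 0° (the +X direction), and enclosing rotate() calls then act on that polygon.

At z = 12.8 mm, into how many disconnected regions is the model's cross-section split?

At z = 12.8 mm: the r=5 cylinder contributes a regular 6-gon of circumradius 5; the cube at (14.5, 1.5) is present — its section is the full 7.5×12 rectangle; the cube at (-4, 16) (footprint 16.5×11) is included at this height; Combining (union): the 3 present regions are separate (no shared area or edge), so areas and boundary lengths simply add and each stays a separate island — 3 connected regions; (whole slice rotated 15° about Z — lengths, areas and connectivity unchanged). The result has 3 disconnected regions.

3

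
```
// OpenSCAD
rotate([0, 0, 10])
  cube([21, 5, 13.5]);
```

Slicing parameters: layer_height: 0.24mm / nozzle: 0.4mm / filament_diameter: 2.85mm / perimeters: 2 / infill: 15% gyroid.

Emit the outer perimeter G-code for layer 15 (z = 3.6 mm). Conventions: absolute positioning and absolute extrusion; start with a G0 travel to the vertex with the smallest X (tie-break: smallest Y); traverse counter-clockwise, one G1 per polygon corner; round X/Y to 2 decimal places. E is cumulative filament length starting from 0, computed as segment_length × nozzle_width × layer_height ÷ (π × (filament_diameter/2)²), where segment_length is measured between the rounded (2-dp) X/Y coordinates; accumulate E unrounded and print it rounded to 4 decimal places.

At z = 3.6 mm: the cube is present — its section is the full 21×5 rectangle; (whole slice rotated 10° about Z — lengths, areas and connectivity unchanged). The outline is a single polygon with 4 vertices. Extrusion per mm of travel: 0.4 × 0.24 / (π × 1.425²) = 0.015048. Accumulating E over each segment gives final E = 0.7824.

G0 X-0.87 Y4.92 Z3.60
G1 X0.00 Y0.00 E0.0752
G1 X20.68 Y3.65 E0.3912
G1 X19.81 Y8.57 E0.4664
G1 X-0.87 Y4.92 E0.7824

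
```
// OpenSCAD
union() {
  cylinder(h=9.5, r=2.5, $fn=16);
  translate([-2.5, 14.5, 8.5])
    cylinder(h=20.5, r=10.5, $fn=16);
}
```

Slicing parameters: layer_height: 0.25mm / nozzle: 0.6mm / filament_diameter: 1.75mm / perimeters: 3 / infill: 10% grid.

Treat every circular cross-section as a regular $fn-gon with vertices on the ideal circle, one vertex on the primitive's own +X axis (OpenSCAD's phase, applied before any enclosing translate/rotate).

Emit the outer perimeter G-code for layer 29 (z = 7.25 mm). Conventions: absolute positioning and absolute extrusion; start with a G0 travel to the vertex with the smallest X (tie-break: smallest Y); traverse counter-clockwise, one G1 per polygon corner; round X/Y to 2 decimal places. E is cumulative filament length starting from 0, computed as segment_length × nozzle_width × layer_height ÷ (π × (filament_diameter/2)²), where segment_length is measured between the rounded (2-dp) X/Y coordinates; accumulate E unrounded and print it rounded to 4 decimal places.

G0 X-2.50 Y0.00 Z7.25
G1 X-2.31 Y-0.96 E0.0610
G1 X-1.77 Y-1.77 E0.1217
G1 X-0.96 Y-2.31 E0.1824
G1 X0.00 Y-2.50 E0.2435
G1 X0.96 Y-2.31 E0.3045
G1 X1.77 Y-1.77 E0.3652
G1 X2.31 Y-0.96 E0.4259
G1 X2.50 Y0.00 E0.4870
G1 X2.31 Y0.96 E0.5480
G1 X1.77 Y1.77 E0.6087
G1 X0.96 Y2.31 E0.6694
G1 X0.00 Y2.50 E0.7304
G1 X-0.96 Y2.31 E0.7915
G1 X-1.77 Y1.77 E0.8522
G1 X-2.31 Y0.96 E0.9129
G1 X-2.50 Y0.00 E0.9739

At z = 7.25 mm: the r=2.5 cylinder gives a regular 16-gon of circumradius 2.5 (constant along its height); the cylinder at (-2.5, 14.5) does not reach this height (z outside [8.5, 29]); Merging all regions: only the r=2.5 cylinder is present, so the union is just that shape — 1 connected region. The outline is a single polygon with 16 vertices. Extrusion per mm of travel: 0.6 × 0.25 / (π × 0.875²) = 0.062363. Accumulating E over each segment gives final E = 0.9739.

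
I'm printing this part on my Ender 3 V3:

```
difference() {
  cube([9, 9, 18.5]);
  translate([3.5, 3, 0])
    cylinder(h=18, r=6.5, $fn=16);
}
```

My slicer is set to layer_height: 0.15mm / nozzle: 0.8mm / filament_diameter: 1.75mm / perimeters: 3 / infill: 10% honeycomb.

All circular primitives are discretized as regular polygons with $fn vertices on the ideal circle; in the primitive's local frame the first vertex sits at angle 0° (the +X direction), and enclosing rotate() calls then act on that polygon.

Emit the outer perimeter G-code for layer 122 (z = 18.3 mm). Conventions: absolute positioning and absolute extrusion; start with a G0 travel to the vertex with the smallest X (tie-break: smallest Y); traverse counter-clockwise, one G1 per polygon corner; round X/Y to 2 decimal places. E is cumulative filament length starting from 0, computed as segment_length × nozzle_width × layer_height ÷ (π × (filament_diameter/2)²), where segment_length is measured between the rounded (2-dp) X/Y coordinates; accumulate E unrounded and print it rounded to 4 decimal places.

G0 X0.00 Y0.00 Z18.30
G1 X9.00 Y0.00 E0.4490
G1 X9.00 Y9.00 E0.8980
G1 X0.00 Y9.00 E1.3470
G1 X0.00 Y0.00 E1.7960

At z = 18.3 mm: the 9×9 cube contributes its full rectangle; the cylinder at (3.5, 3) is not intersected at this z (z outside [0, 18]); Taking the first minus the rest: none of the subtracted shapes is present at this height, so the 9×9 cube is unchanged — 1 connected region. The outline is a single polygon with 4 vertices. Extrusion per mm of travel: 0.8 × 0.15 / (π × 0.875²) = 0.049890. Accumulating E over each segment gives final E = 1.7960.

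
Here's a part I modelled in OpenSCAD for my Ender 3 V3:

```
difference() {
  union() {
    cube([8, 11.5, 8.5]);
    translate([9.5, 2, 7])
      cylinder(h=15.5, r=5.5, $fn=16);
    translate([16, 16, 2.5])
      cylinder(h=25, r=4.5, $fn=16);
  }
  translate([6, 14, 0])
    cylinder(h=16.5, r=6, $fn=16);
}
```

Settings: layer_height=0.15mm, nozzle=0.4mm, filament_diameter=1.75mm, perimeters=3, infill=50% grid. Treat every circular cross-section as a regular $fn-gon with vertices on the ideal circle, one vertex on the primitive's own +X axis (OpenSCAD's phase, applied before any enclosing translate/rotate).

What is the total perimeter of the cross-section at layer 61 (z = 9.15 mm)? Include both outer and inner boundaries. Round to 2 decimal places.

At z = 9.15 mm: the cube is absent (z outside [0, 8.5]); the r=5.5 cylinder at (9.5, 2) gives a regular 16-gon of circumradius 5.5 (constant along its height) (perimeter = 2·16·5.500·sin(180°/16) = 34.34 mm); the cylinder at (16, 16): section is a regular 16-gon, circumradius r=4.5 (perimeter = 2·16·4.500·sin(180°/16) = 28.09 mm); Combining (union): the 2 present regions are separate (no shared area or edge), so areas and boundary lengths simply add and each stays a separate island — boundary = 62.43 mm; the r=6 cylinder at (6, 14) contributes a regular 16-gon of circumradius 6 (perimeter = 2·16·6.000·sin(180°/16) = 37.46 mm); Taking the first minus the rest: starting from that combined region, the r=6 cylinder at (6, 14) partially overlaps it — only the 0.20 mm² overlap (of its 110.21 mm²) is removed, clipping the outline — boundary = 62.39 mm. Overall, the cross-section has 2 separate islands. Total boundary length (outer) = 62.39 mm.

62.39 mm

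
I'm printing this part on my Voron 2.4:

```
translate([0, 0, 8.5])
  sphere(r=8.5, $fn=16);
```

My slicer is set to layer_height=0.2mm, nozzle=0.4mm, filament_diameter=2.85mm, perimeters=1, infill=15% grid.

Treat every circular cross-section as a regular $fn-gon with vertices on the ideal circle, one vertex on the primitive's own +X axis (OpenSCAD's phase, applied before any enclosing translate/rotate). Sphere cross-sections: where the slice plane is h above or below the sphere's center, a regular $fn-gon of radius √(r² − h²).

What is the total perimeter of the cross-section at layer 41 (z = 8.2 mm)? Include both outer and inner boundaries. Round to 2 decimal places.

At z = 8.2 mm: the sphere: section is a regular 16-gon, circumradius = √(r²−h²) = √(8.5²−0.3²) = 8.495 (perimeter = 2·16·8.495·sin(180°/16) = 53.03 mm). Overall, the cross-section is a single solid region. Total boundary length (outer) = 53.03 mm.

53.03 mm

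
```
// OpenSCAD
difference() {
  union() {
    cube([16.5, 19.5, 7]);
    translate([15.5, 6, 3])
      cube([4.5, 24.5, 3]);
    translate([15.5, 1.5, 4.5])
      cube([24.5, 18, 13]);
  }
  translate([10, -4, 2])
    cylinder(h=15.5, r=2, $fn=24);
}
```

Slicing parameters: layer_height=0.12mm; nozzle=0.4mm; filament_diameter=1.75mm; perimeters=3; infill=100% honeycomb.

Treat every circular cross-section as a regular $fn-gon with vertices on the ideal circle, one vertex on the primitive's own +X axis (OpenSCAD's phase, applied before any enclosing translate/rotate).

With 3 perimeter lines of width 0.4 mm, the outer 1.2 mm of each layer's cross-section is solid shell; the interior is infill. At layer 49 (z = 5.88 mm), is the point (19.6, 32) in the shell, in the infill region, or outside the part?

At z = 5.88 mm: the cube (footprint 16.5×19.5) is included at this height; the cube at (15.5, 6) is present — its section is the full 4.5×24.5 rectangle; the cube at (15.5, 1.5) (footprint 24.5×18) is included at this height; Taking the union: the regions partially overlap (shared area 78.75 mm²), so overlapping operands fuse into one piece — 1 connected region; the cylinder at (10, -4): section is a regular 24-gon, circumradius r=2; After the difference (first − rest): starting from the result so far, the r=2 cylinder at (10, -4) misses the remaining region (no effect) — 1 connected region. Overall, the cross-section is a single solid region. The nearest boundary edge runs (15.50, 30.50)→(20.00, 30.50); distance from the point to it = 1.50 mm. The point is not inside any of the regions above, so it lies outside the cross-section (1.50 mm from the nearest boundary).

outside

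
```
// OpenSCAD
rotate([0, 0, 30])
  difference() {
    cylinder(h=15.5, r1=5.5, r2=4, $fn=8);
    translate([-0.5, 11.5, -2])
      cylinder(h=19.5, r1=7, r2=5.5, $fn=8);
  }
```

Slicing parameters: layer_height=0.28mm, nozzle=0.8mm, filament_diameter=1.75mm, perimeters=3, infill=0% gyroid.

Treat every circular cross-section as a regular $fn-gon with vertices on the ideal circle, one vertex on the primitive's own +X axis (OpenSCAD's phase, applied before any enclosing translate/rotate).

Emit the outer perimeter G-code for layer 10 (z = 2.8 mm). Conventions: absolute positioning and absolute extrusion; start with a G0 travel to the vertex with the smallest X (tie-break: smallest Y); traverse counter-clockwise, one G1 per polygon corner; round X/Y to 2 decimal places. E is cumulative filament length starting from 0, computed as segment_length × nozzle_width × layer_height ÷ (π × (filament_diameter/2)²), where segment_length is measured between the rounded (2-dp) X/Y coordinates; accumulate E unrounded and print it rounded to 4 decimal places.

G0 X-5.05 Y1.35 Z2.80
G1 X-4.53 Y-2.61 E0.3720
G1 X-1.35 Y-5.05 E0.7452
G1 X2.61 Y-4.53 E1.1172
G1 X5.05 Y-1.35 E1.4905
G1 X4.53 Y2.61 E1.8624
G1 X1.35 Y5.05 E2.2357
G1 X-2.42 Y4.55 E2.5899
G1 X-2.87 Y3.97 E2.6582
G1 X-3.07 Y3.94 E2.6771
G1 X-5.05 Y1.35 E2.9807

At z = 2.8 mm: the cone (r1=5.5→r2=4) has section circumradius 5.229 here — a regular 8-gon; the cone at (-0.5, 11.5): at t=0.246 of its height the radius interpolates to r₁+(r₂−r₁)t = 6.631, giving a regular 8-gon of that circumradius; After the difference (first − rest): starting from the cone, the cone at (-0.5, 11.5) partially overlaps it — only the 0.10 mm² overlap (of its 124.36 mm²) is removed, clipping the outline — 1 connected region; (whole slice rotated 30° about Z — lengths, areas and connectivity unchanged). The outline is a single polygon with 10 vertices. Extrusion per mm of travel: 0.8 × 0.28 / (π × 0.875²) = 0.093128. Accumulating E over each segment gives final E = 2.9807.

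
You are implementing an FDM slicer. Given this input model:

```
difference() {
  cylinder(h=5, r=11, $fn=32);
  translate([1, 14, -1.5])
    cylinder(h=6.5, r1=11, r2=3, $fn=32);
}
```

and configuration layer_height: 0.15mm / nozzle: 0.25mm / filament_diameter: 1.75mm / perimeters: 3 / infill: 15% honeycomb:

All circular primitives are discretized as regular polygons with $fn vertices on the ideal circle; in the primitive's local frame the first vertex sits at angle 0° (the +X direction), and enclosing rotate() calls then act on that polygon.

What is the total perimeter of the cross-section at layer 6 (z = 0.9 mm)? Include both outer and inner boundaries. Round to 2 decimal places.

70.00 mm

At z = 0.9 mm: the cylinder: section is a regular 32-gon, circumradius r=11 (perimeter = 2·32·11.000·sin(180°/32) = 69.00 mm); the cone at (1, 14): at t=0.369 of its height the radius interpolates to r₁+(r₂−r₁)t = 8.046, giving a regular 32-gon of that circumradius (perimeter = 2·32·8.046·sin(180°/32) = 50.47 mm); Taking the first minus the rest: starting from the r=11 cylinder, the cone at (1, 14) partially overlaps it — only the 42.66 mm² overlap (of its 202.08 mm²) is removed, clipping the outline — boundary = 70.00 mm. Overall, the cross-section is a single solid region. Total boundary length (outer) = 70.00 mm.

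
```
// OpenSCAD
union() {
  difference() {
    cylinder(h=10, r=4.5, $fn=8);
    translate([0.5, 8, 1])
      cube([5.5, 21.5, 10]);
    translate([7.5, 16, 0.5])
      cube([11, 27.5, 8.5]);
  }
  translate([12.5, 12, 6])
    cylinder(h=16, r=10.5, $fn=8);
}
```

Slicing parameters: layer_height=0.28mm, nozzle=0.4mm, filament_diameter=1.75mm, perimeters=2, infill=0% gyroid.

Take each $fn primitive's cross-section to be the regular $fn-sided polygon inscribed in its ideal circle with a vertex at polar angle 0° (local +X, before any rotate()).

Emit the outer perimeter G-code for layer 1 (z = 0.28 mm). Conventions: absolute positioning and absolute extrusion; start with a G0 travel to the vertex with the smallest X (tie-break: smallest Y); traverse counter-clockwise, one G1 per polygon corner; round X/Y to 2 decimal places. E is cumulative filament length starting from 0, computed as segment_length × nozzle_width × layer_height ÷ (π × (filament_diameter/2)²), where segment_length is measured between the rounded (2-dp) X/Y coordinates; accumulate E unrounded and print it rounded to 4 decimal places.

G0 X-4.50 Y0.00 Z0.28
G1 X-3.18 Y-3.18 E0.1603
G1 X0.00 Y-4.50 E0.3206
G1 X3.18 Y-3.18 E0.4810
G1 X4.50 Y0.00 E0.6413
G1 X3.18 Y3.18 E0.8016
G1 X0.00 Y4.50 E0.9619
G1 X-3.18 Y3.18 E1.1223
G1 X-4.50 Y0.00 E1.2826

At z = 0.28 mm: the r=4.5 cylinder gives a regular 8-gon of circumradius 4.5 (constant along its height); the cube at (0.5, 8) is not intersected at this z (z outside [1, 11]); the cube at (7.5, 16) is absent (z outside [0.5, 9]); After the difference (first − rest): none of the subtracted shapes is present at this height, so the r=4.5 cylinder is unchanged — 1 connected region; the cylinder at (12.5, 12) is not intersected at this z (z outside [6, 22]); Combining (union): only that combined region is present, so the union is just that shape — 1 connected region. The outline is a single polygon with 8 vertices. Extrusion per mm of travel: 0.4 × 0.28 / (π × 0.875²) = 0.046564. Accumulating E over each segment gives final E = 1.2826.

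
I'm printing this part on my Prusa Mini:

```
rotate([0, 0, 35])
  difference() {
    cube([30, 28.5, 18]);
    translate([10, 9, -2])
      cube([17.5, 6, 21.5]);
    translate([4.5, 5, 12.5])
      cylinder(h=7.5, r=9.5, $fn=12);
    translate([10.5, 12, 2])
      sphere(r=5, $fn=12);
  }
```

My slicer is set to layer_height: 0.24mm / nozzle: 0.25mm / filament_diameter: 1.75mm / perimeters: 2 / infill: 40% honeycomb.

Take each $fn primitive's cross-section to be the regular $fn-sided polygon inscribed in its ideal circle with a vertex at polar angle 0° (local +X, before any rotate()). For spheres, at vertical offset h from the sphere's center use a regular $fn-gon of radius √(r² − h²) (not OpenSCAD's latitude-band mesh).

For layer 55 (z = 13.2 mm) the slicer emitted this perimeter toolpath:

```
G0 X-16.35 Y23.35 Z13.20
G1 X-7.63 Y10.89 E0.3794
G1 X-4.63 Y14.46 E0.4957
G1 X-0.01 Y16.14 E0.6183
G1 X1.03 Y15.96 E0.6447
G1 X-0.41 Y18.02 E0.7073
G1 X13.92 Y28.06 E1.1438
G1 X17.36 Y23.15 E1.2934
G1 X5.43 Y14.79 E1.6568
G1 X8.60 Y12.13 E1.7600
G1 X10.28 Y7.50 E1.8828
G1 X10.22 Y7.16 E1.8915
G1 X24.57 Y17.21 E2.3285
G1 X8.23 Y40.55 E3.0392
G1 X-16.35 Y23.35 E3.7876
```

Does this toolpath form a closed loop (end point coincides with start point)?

Start point (G0): (-16.35, 23.35). End point (last G1): the path returns to the start — closed.

yes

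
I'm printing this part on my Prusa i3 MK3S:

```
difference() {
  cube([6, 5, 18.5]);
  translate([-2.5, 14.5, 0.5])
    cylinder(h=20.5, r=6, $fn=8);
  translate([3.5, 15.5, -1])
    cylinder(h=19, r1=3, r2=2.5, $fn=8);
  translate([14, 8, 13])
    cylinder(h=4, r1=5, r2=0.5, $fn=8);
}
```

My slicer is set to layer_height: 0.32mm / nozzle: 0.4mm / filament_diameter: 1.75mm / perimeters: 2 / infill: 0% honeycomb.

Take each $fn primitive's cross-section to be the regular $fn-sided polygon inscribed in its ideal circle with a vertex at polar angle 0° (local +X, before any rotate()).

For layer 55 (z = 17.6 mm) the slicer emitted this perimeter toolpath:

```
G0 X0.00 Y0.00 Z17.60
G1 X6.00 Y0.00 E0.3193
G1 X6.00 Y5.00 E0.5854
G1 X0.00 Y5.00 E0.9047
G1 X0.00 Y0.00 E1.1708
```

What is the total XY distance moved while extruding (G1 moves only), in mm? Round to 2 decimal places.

22.00 mm

Sum the Euclidean lengths of each G1 segment: total = 22.00 mm.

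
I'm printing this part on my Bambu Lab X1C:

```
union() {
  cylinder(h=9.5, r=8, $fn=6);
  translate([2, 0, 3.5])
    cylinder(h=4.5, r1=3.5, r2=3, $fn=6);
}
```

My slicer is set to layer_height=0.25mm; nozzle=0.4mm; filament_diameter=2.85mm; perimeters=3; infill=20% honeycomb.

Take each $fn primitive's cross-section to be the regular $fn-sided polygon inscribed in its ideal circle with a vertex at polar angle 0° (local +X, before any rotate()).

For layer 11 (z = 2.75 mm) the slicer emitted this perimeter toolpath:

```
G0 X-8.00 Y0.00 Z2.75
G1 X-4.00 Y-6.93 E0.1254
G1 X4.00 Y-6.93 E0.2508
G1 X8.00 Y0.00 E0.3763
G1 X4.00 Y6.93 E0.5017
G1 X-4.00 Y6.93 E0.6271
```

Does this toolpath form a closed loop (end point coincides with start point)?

no

Start point (G0): (-8.00, 0.00). End point (last G1): the path does not return to the start — open.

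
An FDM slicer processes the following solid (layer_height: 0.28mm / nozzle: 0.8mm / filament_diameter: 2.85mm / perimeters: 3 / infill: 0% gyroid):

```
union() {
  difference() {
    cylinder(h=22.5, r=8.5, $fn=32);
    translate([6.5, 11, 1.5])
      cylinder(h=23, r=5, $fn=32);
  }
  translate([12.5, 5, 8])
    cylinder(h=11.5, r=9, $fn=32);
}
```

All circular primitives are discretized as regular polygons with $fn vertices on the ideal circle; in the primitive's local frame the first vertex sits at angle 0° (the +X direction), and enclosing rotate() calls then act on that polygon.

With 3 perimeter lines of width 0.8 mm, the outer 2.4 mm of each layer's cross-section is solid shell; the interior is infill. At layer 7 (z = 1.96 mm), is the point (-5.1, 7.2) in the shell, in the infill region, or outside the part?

At z = 1.96 mm: the cylinder: section is a regular 32-gon, circumradius r=8.5; the cylinder at (6.5, 11): section is a regular 32-gon, circumradius r=5; Taking the first minus the rest: starting from the r=8.5 cylinder, the r=5 cylinder at (6.5, 11) partially overlaps it — only the 1.85 mm² overlap (of its 78.04 mm²) is removed, clipping the outline — 1 connected region; the cylinder at (12.5, 5) does not reach this height (z outside [8, 19.5]); Taking the union: only that combined region is present, so the union is just that shape — 1 connected region. Overall, the cross-section is a single solid region. The nearest boundary edge runs (-6.01, 6.01)→(-4.72, 7.07); distance from the point to it = 0.34 mm. The point is not inside any of the regions above, so it lies outside the cross-section (0.34 mm from the nearest boundary).

outside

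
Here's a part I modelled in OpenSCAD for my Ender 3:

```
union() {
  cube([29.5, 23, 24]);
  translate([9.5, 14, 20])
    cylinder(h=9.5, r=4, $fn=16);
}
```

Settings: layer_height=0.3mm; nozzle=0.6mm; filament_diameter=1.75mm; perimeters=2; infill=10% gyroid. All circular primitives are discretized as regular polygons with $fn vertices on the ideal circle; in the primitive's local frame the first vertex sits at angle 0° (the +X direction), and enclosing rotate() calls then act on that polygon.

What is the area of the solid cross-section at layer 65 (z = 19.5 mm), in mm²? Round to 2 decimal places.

678.50 mm²

At z = 19.5 mm: the cube (footprint 29.5×23) is included at this height (area 678.50 mm²); the cylinder at (9.5, 14) is not intersected at this z (z outside [20, 29.5]); Merging all regions: only the 29.5×23 cube is present, so the union is just that shape — area = 678.50 mm². Overall, the cross-section is a single solid region. Net area = 678.50 mm².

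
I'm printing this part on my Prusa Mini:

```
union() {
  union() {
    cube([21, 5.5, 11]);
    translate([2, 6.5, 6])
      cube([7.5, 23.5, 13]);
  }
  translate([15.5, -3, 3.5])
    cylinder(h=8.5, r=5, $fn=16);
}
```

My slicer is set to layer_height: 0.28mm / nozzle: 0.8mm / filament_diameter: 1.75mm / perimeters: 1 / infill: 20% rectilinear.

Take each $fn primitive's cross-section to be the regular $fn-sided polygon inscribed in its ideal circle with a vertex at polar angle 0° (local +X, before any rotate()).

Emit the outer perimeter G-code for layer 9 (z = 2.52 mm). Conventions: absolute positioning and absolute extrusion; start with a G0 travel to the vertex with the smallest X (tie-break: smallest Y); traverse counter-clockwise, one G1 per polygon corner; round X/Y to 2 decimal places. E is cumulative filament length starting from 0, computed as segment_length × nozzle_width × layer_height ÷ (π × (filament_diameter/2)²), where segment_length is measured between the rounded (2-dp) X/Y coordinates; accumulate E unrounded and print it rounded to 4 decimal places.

G0 X0.00 Y0.00 Z2.52
G1 X21.00 Y0.00 E1.9557
G1 X21.00 Y5.50 E2.4679
G1 X0.00 Y5.50 E4.4236
G1 X0.00 Y0.00 E4.9358

At z = 2.52 mm: the 21×5.5 cube contributes its full rectangle; the cube at (2, 6.5) is not intersected at this z (z outside [6, 19]); Combining (union): only the 21×5.5 cube is present, so the union is just that shape — 1 connected region; the cylinder at (15.5, -3) does not reach this height (z outside [3.5, 12]); Combining (union): only the result so far is present, so the union is just that shape — 1 connected region. The outline is a single polygon with 4 vertices. Extrusion per mm of travel: 0.8 × 0.28 / (π × 0.875²) = 0.093128. Accumulating E over each segment gives final E = 4.9358.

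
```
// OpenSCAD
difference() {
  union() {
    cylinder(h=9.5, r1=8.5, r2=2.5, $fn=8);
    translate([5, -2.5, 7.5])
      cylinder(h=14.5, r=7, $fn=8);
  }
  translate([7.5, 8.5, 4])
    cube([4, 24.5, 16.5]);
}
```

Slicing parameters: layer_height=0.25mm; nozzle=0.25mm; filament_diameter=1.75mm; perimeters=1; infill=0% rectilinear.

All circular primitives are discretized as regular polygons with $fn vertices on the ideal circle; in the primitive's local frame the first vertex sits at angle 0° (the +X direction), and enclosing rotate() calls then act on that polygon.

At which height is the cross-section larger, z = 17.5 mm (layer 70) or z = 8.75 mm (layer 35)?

Layer 70 (z = 17.5): the cone is not intersected at this z (z outside [0, 9.5]); the cylinder at (5, -2.5): section is a regular 8-gon, circumradius r=7 (area = (8/2)·7.000²·sin(360°/8) = 138.59 mm²); Taking the union: only the r=7 cylinder at (5, -2.5) is present, so the union is just that shape — area = 138.59 mm²; the cube at (7.5, 8.5) (footprint 4×24.5) is included at this height (area 98.00 mm²); After the difference (first − rest): starting from that combined region (138.59 mm²), the 4×24.5 cube at (7.5, 8.5) misses the remaining region (no effect) — area = 138.59 mm². So its area = 138.59 mm². Layer 35 (z = 8.75): the cone contributes a regular 8-gon of circumradius 2.974 (interpolated between r1=8.5 and r2=2.5 at t=0.921) (area = (8/2)·2.974²·sin(360°/8) = 25.01 mm²); the r=7 cylinder at (5, -2.5) gives a regular 8-gon of circumradius 7 (constant along its height) (area = (8/2)·7.000²·sin(360°/8) = 138.59 mm²); Combining (union): the regions partially overlap — summed areas 163.60 mm² minus the doubly-counted overlap 17.29 mm² gives 146.31 mm² — area = 146.31 mm²; the 4×24.5 cube at (7.5, 8.5) contributes its full rectangle (area 98.00 mm²); Taking the first minus the rest: starting from that combined region (146.31 mm²), the 4×24.5 cube at (7.5, 8.5) misses the remaining region (no effect) — area = 146.31 mm². So its area = 146.31 mm². Layer 35 is larger (146.31 vs 138.59 mm²).

layer 35 (z = 8.75 mm)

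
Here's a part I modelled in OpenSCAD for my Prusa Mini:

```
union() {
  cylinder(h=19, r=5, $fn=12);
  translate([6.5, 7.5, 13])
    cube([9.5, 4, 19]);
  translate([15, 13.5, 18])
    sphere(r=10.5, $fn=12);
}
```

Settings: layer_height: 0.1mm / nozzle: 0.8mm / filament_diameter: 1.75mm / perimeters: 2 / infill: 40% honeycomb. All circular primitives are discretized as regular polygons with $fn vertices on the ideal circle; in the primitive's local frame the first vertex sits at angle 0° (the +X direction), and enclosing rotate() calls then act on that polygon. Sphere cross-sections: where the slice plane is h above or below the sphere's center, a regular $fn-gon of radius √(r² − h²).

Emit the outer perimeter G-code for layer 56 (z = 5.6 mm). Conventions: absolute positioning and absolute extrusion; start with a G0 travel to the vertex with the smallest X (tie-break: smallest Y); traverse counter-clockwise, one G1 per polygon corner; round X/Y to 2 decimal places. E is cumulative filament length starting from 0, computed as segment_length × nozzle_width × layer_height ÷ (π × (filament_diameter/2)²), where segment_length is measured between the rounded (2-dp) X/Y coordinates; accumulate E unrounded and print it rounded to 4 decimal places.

At z = 5.6 mm: the cylinder: section is a regular 12-gon, circumradius r=5; the cube at (6.5, 7.5) does not reach this height (z outside [13, 32]); the sphere at (15, 13.5) is absent (|z−center|=12.400 > r=10.5); Taking the union: only the r=5 cylinder is present, so the union is just that shape — 1 connected region. The outline is a single polygon with 12 vertices. Extrusion per mm of travel: 0.8 × 0.1 / (π × 0.875²) = 0.033260. Accumulating E over each segment gives final E = 1.0330.

G0 X-5.00 Y0.00 Z5.60
G1 X-4.33 Y-2.50 E0.0861
G1 X-2.50 Y-4.33 E0.1722
G1 X0.00 Y-5.00 E0.2582
G1 X2.50 Y-4.33 E0.3443
G1 X4.33 Y-2.50 E0.4304
G1 X5.00 Y0.00 E0.5165
G1 X4.33 Y2.50 E0.6026
G1 X2.50 Y4.33 E0.6887
G1 X0.00 Y5.00 E0.7747
G1 X-2.50 Y4.33 E0.8608
G1 X-4.33 Y2.50 E0.9469
G1 X-5.00 Y0.00 E1.0330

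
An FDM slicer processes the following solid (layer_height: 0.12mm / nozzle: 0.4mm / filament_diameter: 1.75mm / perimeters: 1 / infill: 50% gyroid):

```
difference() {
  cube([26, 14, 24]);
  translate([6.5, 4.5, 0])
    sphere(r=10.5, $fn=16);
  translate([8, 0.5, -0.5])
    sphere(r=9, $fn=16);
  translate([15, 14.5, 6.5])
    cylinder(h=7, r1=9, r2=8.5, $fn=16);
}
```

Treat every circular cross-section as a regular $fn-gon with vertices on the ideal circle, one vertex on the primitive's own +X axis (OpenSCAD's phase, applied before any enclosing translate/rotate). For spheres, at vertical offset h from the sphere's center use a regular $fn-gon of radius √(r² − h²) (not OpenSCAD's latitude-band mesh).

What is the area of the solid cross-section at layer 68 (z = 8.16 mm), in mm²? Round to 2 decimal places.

143.04 mm²

At z = 8.16 mm: the cube (footprint 26×14) is included at this height (area 364.00 mm²); the r=10.5 sphere at (6.5, 4.5) slices to a regular 16-gon of circumradius 6.608 (√(r²−h²) with h=8.16 from center) (area = (16/2)·6.608²·sin(360°/16) = 133.68 mm²); the r=9 sphere at (8, 0.5) contributes a regular 16-gon of circumradius √(9²−8.66²) = 2.450 (area = (16/2)·2.450²·sin(360°/16) = 18.38 mm²); the cone at (15, 14.5): at t=0.237 of its height the radius interpolates to r₁+(r₂−r₁)t = 8.881, giving a regular 16-gon of that circumradius (area = (16/2)·8.881²·sin(360°/16) = 241.49 mm²); Taking the first minus the rest: starting from the 26×14 cube (364.00 mm²), the r=10.5 sphere at (6.5, 4.5) partially overlaps it — only the 120.40 mm² overlap (of its 133.68 mm²) is removed, clipping the outline; the r=9 sphere at (8, 0.5) misses the remaining region (no effect); the cone at (15, 14.5) partially overlaps it — only the 100.56 mm² overlap (of its 241.49 mm²) is removed, clipping the outline — area = 143.04 mm². Overall, the cross-section has 3 separate islands. Net area = 143.04 mm².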